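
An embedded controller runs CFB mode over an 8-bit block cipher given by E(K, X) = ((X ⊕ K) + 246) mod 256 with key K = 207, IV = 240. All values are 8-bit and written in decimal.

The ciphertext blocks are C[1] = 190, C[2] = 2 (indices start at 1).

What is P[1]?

P[1] = 139

CFB decryption: P_i = C_i ⊕ E(K, C_{i−1}), with C_{0} = IV.
P[1]: E(K, 240) = 53; 190 ⊕ 53 = 139.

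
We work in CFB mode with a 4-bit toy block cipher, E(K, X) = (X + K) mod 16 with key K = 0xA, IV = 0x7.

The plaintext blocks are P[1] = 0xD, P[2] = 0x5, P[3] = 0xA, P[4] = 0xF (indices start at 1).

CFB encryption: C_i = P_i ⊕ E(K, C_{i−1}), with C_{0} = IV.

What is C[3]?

C[1]: E(K, 0x7) = 0x1; 0xD ⊕ 0x1 = 0xC.
C[2]: E(K, 0xC) = 0x6; 0x5 ⊕ 0x6 = 0x3.
C[3]: E(K, 0x3) = 0xD; 0xA ⊕ 0xD = 0x7.

C[3] = 0x7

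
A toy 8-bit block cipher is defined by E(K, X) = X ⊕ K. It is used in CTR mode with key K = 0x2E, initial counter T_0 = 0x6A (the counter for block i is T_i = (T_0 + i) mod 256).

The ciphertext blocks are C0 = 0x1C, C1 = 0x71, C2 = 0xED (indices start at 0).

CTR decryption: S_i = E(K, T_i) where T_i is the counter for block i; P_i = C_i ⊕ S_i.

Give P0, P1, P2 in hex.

P0 = 0x58, P1 = 0x34, P2 = 0xAF

P0: T = 0x6A, S = E(K, T) = 0x44; 0x1C ⊕ 0x44 = 0x58.
P1: T = 0x6B, S = E(K, T) = 0x45; 0x71 ⊕ 0x45 = 0x34.
P2: T = 0x6C, S = E(K, T) = 0x42; 0xED ⊕ 0x42 = 0xAF.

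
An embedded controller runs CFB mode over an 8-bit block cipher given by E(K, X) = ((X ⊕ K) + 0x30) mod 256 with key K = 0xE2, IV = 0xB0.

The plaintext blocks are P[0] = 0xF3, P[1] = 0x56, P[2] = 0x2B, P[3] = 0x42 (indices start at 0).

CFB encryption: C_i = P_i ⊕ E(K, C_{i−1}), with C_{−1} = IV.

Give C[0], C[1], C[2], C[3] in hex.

C[0] = 0x71, C[1] = 0x95, C[2] = 0x8C, C[3] = 0xDC

C[0]: E(K, 0xB0) = 0x82; 0xF3 ⊕ 0x82 = 0x71.
C[1]: E(K, 0x71) = 0xC3; 0x56 ⊕ 0xC3 = 0x95.
C[2]: E(K, 0x95) = 0xA7; 0x2B ⊕ 0xA7 = 0x8C.
C[3]: E(K, 0x8C) = 0x9E; 0x42 ⊕ 0x9E = 0xDC.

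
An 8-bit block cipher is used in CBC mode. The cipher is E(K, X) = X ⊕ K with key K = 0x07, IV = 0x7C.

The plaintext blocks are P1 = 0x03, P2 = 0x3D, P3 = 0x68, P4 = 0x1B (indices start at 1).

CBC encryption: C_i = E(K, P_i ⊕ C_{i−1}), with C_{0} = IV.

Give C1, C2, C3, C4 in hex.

C1 = 0x78, C2 = 0x42, C3 = 0x2D, C4 = 0x31

C1: P1 ⊕ 0x7C = 0x7F; E(K, 0x7F) = 0x78.
C2: P2 ⊕ 0x78 = 0x45; E(K, 0x45) = 0x42.
C3: P3 ⊕ 0x42 = 0x2A; E(K, 0x2A) = 0x2D.
C4: P4 ⊕ 0x2D = 0x36; E(K, 0x36) = 0x31.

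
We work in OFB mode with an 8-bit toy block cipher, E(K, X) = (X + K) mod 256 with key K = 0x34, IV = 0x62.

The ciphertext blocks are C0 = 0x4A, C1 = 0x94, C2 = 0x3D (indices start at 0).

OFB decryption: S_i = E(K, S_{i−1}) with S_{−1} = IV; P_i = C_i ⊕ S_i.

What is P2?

P0: S = E(K, 0x62) = 0x96; 0x4A ⊕ 0x96 = 0xDC.
P1: S = E(K, 0x96) = 0xCA; 0x94 ⊕ 0xCA = 0x5E.
P2: S = E(K, 0xCA) = 0xFE; 0x3D ⊕ 0xFE = 0xC3.

P2 = 0xC3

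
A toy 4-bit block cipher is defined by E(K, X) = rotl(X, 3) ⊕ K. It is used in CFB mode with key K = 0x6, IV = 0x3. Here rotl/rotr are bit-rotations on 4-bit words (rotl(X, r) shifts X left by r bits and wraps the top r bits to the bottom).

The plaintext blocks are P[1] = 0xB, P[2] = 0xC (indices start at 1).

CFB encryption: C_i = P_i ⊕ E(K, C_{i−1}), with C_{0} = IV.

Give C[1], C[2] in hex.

C[1]: E(K, 0x3) = 0xF; 0xB ⊕ 0xF = 0x4.
C[2]: E(K, 0x4) = 0x4; 0xC ⊕ 0x4 = 0x8.

C[1] = 0x4, C[2] = 0x8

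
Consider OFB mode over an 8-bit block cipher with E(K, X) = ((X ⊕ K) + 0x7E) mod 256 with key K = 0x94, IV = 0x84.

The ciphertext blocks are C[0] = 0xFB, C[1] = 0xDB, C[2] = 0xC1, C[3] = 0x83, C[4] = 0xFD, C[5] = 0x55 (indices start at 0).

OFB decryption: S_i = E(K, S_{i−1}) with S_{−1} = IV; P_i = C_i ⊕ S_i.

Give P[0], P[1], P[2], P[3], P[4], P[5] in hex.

P[0] = 0x75, P[1] = 0x43, P[2] = 0x4B, P[3] = 0x1F, P[4] = 0x7B, P[5] = 0xC5

P[0]: S = E(K, 0x84) = 0x8E; 0xFB ⊕ 0x8E = 0x75.
P[1]: S = E(K, 0x8E) = 0x98; 0xDB ⊕ 0x98 = 0x43.
P[2]: S = E(K, 0x98) = 0x8A; 0xC1 ⊕ 0x8A = 0x4B.
P[3]: S = E(K, 0x8A) = 0x9C; 0x83 ⊕ 0x9C = 0x1F.
P[4]: S = E(K, 0x9C) = 0x86; 0xFD ⊕ 0x86 = 0x7B.
P[5]: S = E(K, 0x86) = 0x90; 0x55 ⊕ 0x90 = 0xC5.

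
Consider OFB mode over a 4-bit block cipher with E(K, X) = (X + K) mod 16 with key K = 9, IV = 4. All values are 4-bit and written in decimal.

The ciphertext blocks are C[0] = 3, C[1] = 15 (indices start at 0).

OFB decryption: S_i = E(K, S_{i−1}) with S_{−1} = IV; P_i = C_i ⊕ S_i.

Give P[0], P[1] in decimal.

P[0] = 14, P[1] = 9

P[0]: S = E(K, 4) = 13; 3 ⊕ 13 = 14.
P[1]: S = E(K, 13) = 6; 15 ⊕ 6 = 9.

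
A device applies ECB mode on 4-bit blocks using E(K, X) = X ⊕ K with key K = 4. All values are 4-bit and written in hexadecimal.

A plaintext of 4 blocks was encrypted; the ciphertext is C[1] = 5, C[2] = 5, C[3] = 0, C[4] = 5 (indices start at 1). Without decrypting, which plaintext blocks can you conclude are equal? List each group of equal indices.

ECB encrypts each block independently with the same key, so equal ciphertext blocks imply equal plaintext blocks.
C[1] = C[2] = C[4] = 5, so P[1] = P[2] = P[4].

P[1] = P[2] = P[4]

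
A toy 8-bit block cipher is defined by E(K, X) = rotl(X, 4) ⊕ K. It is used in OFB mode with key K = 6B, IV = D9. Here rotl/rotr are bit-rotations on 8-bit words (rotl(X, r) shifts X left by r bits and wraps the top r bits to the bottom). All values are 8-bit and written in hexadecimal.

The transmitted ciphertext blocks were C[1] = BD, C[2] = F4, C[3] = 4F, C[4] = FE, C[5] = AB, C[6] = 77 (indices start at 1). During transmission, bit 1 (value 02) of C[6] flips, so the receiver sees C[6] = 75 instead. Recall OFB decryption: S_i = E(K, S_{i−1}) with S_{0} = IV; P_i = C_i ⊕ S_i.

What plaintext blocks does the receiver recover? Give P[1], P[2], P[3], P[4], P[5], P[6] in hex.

Only C[6] changed, to 75. In OFB, a change in C_i flips the same bit in P_i only; the keystream is unaffected. Decrypting the received ciphertext:
P[1]: S = E(K, D9) = F6; BD ⊕ F6 = 4B.
P[2]: S = E(K, F6) = 04; F4 ⊕ 04 = F0.
P[3]: S = E(K, 04) = 2B; 4F ⊕ 2B = 64.
P[4]: S = E(K, 2B) = D9; FE ⊕ D9 = 27.
P[5]: S = E(K, D9) = F6; AB ⊕ F6 = 5D.
P[6]: S = E(K, F6) = 04; 75 ⊕ 04 = 71.
Blocks that differ from the original plaintext: P[6].

P[1] = 4B, P[2] = F0, P[3] = 64, P[4] = 27, P[5] = 5D, P[6] = 71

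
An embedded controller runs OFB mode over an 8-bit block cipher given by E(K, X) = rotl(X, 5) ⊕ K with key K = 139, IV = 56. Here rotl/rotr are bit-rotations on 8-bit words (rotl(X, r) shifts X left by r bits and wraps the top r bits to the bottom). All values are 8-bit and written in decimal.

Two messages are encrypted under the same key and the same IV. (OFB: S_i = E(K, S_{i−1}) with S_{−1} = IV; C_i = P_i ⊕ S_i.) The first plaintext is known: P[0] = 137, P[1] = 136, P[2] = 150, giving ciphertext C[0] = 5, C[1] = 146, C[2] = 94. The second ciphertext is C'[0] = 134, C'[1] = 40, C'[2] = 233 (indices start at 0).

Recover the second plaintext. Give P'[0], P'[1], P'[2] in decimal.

In OFB with a reused IV, both messages share the same keystream S_i, so C_i ⊕ C'_i = P_i ⊕ P'_i and thus P'_i = P_i ⊕ C_i ⊕ C'_i.
P'[0]: 137 ⊕ 5 ⊕ 134 = 10.
P'[1]: 136 ⊕ 146 ⊕ 40 = 50.
P'[2]: 150 ⊕ 94 ⊕ 233 = 33.

P'[0] = 10, P'[1] = 50, P'[2] = 33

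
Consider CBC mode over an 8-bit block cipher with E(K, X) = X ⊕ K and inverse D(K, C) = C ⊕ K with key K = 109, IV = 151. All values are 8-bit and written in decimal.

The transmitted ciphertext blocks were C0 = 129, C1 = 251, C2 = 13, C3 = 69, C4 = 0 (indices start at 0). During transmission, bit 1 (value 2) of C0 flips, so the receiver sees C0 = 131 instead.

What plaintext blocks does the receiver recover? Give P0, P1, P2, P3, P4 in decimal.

P0 = 121, P1 = 21, P2 = 155, P3 = 37, P4 = 40

CBC decryption: P_i = D(K, C_i) ⊕ C_{i−1}, with C_{−1} = IV.
Only C0 changed, to 131. In CBC, a change in C_i garbles P_i and flips the same bit in P_{i+1}. Decrypting the received ciphertext:
P0: D(K, 131) = 238; 238 ⊕ 151 = 121.
P1: D(K, 251) = 150; 150 ⊕ 131 = 21.
P2: D(K, 13) = 96; 96 ⊕ 251 = 155.
P3: D(K, 69) = 40; 40 ⊕ 13 = 37.
P4: D(K, 0) = 109; 109 ⊕ 69 = 40.
Blocks that differ from the original plaintext: P0, P1.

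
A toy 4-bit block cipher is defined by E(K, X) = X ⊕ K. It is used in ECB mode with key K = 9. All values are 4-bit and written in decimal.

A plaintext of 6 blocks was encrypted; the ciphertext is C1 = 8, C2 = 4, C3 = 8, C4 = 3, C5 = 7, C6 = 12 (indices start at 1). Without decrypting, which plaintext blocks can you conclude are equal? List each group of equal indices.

ECB encrypts each block independently with the same key, so equal ciphertext blocks imply equal plaintext blocks.
C1 = C3 = 8, so P1 = P3.

P1 = P3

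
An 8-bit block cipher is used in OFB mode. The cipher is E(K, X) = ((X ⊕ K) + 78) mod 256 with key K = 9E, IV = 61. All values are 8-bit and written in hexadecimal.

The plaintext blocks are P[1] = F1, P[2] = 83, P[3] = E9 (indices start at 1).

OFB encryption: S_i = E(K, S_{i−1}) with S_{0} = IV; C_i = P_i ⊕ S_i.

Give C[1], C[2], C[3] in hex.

C[1]: S = E(K, 61) = 77; F1 ⊕ 77 = 86.
C[2]: S = E(K, 77) = 61; 83 ⊕ 61 = E2.
C[3]: S = E(K, 61) = 77; E9 ⊕ 77 = 9E.

C[1] = 86, C[2] = E2, C[3] = 9E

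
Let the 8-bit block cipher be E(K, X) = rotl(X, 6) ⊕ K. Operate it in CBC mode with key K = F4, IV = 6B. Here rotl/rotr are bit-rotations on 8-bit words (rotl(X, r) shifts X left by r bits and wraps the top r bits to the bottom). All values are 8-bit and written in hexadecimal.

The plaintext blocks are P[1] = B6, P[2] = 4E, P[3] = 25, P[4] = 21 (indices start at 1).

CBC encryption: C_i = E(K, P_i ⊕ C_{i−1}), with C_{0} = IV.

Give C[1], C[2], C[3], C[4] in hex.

C[1] = 83, C[2] = 87, C[3] = 5C, C[4] = AB

C[1]: P[1] ⊕ 6B = DD; E(K, DD) = 83.
C[2]: P[2] ⊕ 83 = CD; E(K, CD) = 87.
C[3]: P[3] ⊕ 87 = A2; E(K, A2) = 5C.
C[4]: P[4] ⊕ 5C = 7D; E(K, 7D) = AB.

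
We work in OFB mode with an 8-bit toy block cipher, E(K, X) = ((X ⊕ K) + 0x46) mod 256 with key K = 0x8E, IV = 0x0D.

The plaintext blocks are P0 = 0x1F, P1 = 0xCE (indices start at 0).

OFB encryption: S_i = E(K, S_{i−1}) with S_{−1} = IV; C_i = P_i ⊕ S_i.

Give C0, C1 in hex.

C0: S = E(K, 0x0D) = 0xC9; 0x1F ⊕ 0xC9 = 0xD6.
C1: S = E(K, 0xC9) = 0x8D; 0xCE ⊕ 0x8D = 0x43.

C0 = 0xD6, C1 = 0x43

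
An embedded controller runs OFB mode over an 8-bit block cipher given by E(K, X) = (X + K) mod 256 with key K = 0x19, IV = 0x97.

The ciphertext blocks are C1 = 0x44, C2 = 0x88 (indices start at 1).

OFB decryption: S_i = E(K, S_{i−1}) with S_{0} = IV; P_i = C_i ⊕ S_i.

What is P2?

P1: S = E(K, 0x97) = 0xB0; 0x44 ⊕ 0xB0 = 0xF4.
P2: S = E(K, 0xB0) = 0xC9; 0x88 ⊕ 0xC9 = 0x41.

P2 = 0x41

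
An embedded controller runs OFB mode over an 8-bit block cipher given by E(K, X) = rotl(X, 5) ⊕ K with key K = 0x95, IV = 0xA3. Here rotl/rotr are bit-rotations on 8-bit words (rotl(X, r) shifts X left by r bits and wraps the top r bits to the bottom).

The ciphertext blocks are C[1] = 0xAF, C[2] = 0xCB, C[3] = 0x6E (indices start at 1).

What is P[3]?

P[3] = 0xCE

OFB decryption: S_i = E(K, S_{i−1}) with S_{0} = IV; P_i = C_i ⊕ S_i.
P[1]: S = E(K, 0xA3) = 0xE1; 0xAF ⊕ 0xE1 = 0x4E.
P[2]: S = E(K, 0xE1) = 0xA9; 0xCB ⊕ 0xA9 = 0x62.
P[3]: S = E(K, 0xA9) = 0xA0; 0x6E ⊕ 0xA0 = 0xCE.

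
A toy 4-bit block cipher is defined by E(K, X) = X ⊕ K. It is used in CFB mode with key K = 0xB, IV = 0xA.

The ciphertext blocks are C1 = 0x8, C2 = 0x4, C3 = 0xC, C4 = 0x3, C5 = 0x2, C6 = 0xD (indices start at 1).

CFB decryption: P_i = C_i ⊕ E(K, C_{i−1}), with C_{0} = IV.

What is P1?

P1 = 0x9

P1: E(K, 0xA) = 0x1; 0x8 ⊕ 0x1 = 0x9.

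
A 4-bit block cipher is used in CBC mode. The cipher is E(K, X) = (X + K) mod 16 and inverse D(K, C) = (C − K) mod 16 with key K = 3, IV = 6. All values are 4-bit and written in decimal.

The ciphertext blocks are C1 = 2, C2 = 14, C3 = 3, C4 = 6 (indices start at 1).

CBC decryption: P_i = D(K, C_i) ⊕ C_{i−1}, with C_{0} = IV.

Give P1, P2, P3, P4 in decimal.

P1: D(K, 2) = 15; 15 ⊕ 6 = 9.
P2: D(K, 14) = 11; 11 ⊕ 2 = 9.
P3: D(K, 3) = 0; 0 ⊕ 14 = 14.
P4: D(K, 6) = 3; 3 ⊕ 3 = 0.

P1 = 9, P2 = 9, P3 = 14, P4 = 0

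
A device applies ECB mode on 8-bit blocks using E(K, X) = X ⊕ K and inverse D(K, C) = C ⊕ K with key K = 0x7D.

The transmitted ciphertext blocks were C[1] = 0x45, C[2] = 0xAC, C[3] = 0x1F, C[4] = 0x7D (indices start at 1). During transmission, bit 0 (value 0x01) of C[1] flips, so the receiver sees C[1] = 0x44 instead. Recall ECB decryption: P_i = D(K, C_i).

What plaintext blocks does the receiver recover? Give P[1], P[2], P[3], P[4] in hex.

P[1] = 0x39, P[2] = 0xD1, P[3] = 0x62, P[4] = 0x00

Only C[1] changed, to 0x44. In ECB, a change in C_i affects only P_i. Decrypting the received ciphertext:
P[1]: D(K, 0x44) = 0x39.
P[2]: D(K, 0xAC) = 0xD1.
P[3]: D(K, 0x1F) = 0x62.
P[4]: D(K, 0x7D) = 0x00.
Blocks that differ from the original plaintext: P[1].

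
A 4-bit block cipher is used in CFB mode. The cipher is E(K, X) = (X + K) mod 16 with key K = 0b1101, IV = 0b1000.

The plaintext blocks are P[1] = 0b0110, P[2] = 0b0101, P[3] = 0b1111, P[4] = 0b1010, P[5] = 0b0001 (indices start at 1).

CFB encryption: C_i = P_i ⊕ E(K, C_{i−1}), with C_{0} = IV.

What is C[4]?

C[4] = 0b0000

C[1]: E(K, 0b1000) = 0b0101; 0b0110 ⊕ 0b0101 = 0b0011.
C[2]: E(K, 0b0011) = 0b0000; 0b0101 ⊕ 0b0000 = 0b0101.
C[3]: E(K, 0b0101) = 0b0010; 0b1111 ⊕ 0b0010 = 0b1101.
C[4]: E(K, 0b1101) = 0b1010; 0b1010 ⊕ 0b1010 = 0b0000.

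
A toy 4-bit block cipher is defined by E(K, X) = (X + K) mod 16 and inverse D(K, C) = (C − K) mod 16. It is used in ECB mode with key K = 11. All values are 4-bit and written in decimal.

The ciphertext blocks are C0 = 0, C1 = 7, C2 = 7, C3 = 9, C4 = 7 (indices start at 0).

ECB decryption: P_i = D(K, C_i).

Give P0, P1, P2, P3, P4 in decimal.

P0 = 5, P1 = 12, P2 = 12, P3 = 14, P4 = 12

P0: D(K, 0) = 5.
P1: D(K, 7) = 12.
P2: D(K, 7) = 12.
P3: D(K, 9) = 14.
P4: D(K, 7) = 12.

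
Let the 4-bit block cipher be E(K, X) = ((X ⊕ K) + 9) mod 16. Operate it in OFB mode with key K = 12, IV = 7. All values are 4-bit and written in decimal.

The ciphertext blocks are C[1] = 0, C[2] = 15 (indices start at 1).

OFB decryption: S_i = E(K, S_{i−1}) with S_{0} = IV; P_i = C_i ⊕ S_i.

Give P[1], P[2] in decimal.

P[1] = 4, P[2] = 14

P[1]: S = E(K, 7) = 4; 0 ⊕ 4 = 4.
P[2]: S = E(K, 4) = 1; 15 ⊕ 1 = 14.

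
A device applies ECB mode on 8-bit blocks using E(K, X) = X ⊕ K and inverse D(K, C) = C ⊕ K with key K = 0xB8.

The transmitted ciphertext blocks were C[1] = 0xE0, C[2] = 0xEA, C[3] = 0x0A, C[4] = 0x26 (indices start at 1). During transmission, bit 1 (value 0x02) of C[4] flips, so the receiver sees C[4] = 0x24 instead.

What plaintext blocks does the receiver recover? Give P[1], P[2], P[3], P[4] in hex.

P[1] = 0x58, P[2] = 0x52, P[3] = 0xB2, P[4] = 0x9C

ECB decryption: P_i = D(K, C_i).
Only C[4] changed, to 0x24. In ECB, a change in C_i affects only P_i. Decrypting the received ciphertext:
P[1]: D(K, 0xE0) = 0x58.
P[2]: D(K, 0xEA) = 0x52.
P[3]: D(K, 0x0A) = 0xB2.
P[4]: D(K, 0x24) = 0x9C.
Blocks that differ from the original plaintext: P[4].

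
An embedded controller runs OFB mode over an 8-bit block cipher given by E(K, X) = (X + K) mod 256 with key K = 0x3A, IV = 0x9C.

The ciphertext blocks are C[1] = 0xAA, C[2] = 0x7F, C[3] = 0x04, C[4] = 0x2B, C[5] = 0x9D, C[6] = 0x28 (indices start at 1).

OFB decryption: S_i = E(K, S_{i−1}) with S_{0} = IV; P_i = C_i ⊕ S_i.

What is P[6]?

P[6] = 0xD0

P[1]: S = E(K, 0x9C) = 0xD6; 0xAA ⊕ 0xD6 = 0x7C.
P[2]: S = E(K, 0xD6) = 0x10; 0x7F ⊕ 0x10 = 0x6F.
P[3]: S = E(K, 0x10) = 0x4A; 0x04 ⊕ 0x4A = 0x4E.
P[4]: S = E(K, 0x4A) = 0x84; 0x2B ⊕ 0x84 = 0xAF.
P[5]: S = E(K, 0x84) = 0xBE; 0x9D ⊕ 0xBE = 0x23.
P[6]: S = E(K, 0xBE) = 0xF8; 0x28 ⊕ 0xF8 = 0xD0.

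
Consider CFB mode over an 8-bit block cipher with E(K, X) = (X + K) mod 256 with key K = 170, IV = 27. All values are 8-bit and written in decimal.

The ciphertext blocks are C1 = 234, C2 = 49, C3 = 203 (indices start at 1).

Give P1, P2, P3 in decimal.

CFB decryption: P_i = C_i ⊕ E(K, C_{i−1}), with C_{0} = IV.
P1: E(K, 27) = 197; 234 ⊕ 197 = 47.
P2: E(K, 234) = 148; 49 ⊕ 148 = 165.
P3: E(K, 49) = 219; 203 ⊕ 219 = 16.

P1 = 47, P2 = 165, P3 = 16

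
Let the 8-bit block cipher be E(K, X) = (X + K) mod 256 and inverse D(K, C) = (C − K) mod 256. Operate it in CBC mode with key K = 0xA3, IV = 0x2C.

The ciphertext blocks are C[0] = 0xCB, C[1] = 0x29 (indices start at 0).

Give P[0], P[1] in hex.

P[0] = 0x04, P[1] = 0x4D

CBC decryption: P_i = D(K, C_i) ⊕ C_{i−1}, with C_{−1} = IV.
P[0]: D(K, 0xCB) = 0x28; 0x28 ⊕ 0x2C = 0x04.
P[1]: D(K, 0x29) = 0x86; 0x86 ⊕ 0xCB = 0x4D.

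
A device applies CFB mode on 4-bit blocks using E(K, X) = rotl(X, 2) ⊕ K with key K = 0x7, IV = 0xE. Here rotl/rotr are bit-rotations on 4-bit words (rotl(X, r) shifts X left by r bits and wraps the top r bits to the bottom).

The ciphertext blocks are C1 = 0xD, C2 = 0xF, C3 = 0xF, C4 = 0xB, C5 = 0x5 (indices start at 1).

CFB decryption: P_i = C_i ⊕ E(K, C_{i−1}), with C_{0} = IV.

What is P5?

P5: E(K, 0xB) = 0x9; 0x5 ⊕ 0x9 = 0xC.

P5 = 0xC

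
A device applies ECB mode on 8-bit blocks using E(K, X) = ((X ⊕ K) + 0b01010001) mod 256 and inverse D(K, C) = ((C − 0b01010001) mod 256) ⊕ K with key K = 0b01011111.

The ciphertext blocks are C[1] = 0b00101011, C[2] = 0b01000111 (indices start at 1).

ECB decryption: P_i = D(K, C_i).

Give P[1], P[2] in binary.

P[1]: D(K, 0b00101011) = 0b10000101.
P[2]: D(K, 0b01000111) = 0b10101001.

P[1] = 0b10000101, P[2] = 0b10101001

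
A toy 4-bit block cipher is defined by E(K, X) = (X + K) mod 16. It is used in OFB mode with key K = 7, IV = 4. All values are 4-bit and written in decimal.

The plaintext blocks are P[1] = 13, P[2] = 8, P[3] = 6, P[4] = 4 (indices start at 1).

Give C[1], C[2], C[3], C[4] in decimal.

OFB encryption: S_i = E(K, S_{i−1}) with S_{0} = IV; C_i = P_i ⊕ S_i.
C[1]: S = E(K, 4) = 11; 13 ⊕ 11 = 6.
C[2]: S = E(K, 11) = 2; 8 ⊕ 2 = 10.
C[3]: S = E(K, 2) = 9; 6 ⊕ 9 = 15.
C[4]: S = E(K, 9) = 0; 4 ⊕ 0 = 4.

C[1] = 6, C[2] = 10, C[3] = 15, C[4] = 4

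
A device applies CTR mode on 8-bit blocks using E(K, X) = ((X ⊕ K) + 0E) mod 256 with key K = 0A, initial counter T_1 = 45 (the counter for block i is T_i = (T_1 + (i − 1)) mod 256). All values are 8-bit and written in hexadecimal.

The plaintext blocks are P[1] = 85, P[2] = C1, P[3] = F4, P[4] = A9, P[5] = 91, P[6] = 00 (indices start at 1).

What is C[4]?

CTR encryption: S_i = E(K, T_i) where T_i is the counter for block i; C_i = P_i ⊕ S_i.
C[1]: T = 45, S = E(K, T) = 5D; 85 ⊕ 5D = D8.
C[2]: T = 46, S = E(K, T) = 5A; C1 ⊕ 5A = 9B.
C[3]: T = 47, S = E(K, T) = 5B; F4 ⊕ 5B = AF.
C[4]: T = 48, S = E(K, T) = 50; A9 ⊕ 50 = F9.

C[4] = F9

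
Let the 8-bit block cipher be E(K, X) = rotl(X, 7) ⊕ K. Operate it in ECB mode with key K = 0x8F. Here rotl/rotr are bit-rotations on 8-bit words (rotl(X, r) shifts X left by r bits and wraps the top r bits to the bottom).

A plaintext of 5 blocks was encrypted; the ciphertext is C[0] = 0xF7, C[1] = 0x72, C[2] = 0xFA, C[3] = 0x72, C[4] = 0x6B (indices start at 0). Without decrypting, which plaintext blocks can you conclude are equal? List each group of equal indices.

ECB encrypts each block independently with the same key, so equal ciphertext blocks imply equal plaintext blocks.
C[1] = C[3] = 0x72, so P[1] = P[3].

P[1] = P[3]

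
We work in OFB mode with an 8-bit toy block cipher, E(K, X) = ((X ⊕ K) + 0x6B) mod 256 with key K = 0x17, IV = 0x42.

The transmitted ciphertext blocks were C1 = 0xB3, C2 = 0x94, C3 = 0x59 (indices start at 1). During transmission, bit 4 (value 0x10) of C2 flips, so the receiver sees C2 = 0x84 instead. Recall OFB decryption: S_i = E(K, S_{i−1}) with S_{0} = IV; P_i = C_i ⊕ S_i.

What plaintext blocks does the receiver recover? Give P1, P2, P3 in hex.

Only C2 changed, to 0x84. In OFB, a change in C_i flips the same bit in P_i only; the keystream is unaffected. Decrypting the received ciphertext:
P1: S = E(K, 0x42) = 0xC0; 0xB3 ⊕ 0xC0 = 0x73.
P2: S = E(K, 0xC0) = 0x42; 0x84 ⊕ 0x42 = 0xC6.
P3: S = E(K, 0x42) = 0xC0; 0x59 ⊕ 0xC0 = 0x99.
Blocks that differ from the original plaintext: P2.

P1 = 0x73, P2 = 0xC6, P3 = 0x99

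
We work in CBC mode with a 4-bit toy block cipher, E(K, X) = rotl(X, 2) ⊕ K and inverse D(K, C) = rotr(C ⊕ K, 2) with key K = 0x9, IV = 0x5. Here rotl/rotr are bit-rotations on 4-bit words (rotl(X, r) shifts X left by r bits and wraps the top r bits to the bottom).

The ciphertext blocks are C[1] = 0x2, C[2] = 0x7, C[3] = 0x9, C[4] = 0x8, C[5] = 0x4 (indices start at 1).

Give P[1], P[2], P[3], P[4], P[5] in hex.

P[1] = 0xB, P[2] = 0x9, P[3] = 0x7, P[4] = 0xD, P[5] = 0xF

CBC decryption: P_i = D(K, C_i) ⊕ C_{i−1}, with C_{0} = IV.
P[1]: D(K, 0x2) = 0xE; 0xE ⊕ 0x5 = 0xB.
P[2]: D(K, 0x7) = 0xB; 0xB ⊕ 0x2 = 0x9.
P[3]: D(K, 0x9) = 0x0; 0x0 ⊕ 0x7 = 0x7.
P[4]: D(K, 0x8) = 0x4; 0x4 ⊕ 0x9 = 0xD.
P[5]: D(K, 0x4) = 0x7; 0x7 ⊕ 0x8 = 0xF.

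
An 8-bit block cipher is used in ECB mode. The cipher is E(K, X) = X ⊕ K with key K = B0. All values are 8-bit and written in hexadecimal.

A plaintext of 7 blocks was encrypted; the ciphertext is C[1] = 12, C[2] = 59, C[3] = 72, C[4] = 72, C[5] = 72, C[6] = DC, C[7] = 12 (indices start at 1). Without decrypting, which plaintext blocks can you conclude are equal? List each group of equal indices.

ECB encrypts each block independently with the same key, so equal ciphertext blocks imply equal plaintext blocks.
C[1] = C[7] = 12, so P[1] = P[7].
C[3] = C[4] = C[5] = 72, so P[3] = P[4] = P[5].

P[1] = P[7]; P[3] = P[4] = P[5]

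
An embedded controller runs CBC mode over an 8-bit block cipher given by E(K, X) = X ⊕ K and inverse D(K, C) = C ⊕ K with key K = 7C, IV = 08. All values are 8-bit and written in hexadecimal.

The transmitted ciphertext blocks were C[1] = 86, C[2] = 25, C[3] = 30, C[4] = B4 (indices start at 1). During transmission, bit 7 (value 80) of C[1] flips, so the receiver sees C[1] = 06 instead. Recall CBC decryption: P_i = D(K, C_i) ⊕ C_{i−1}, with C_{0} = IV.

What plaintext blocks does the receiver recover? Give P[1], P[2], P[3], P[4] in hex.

P[1] = 72, P[2] = 5F, P[3] = 69, P[4] = F8

Only C[1] changed, to 06. In CBC, a change in C_i garbles P_i and flips the same bit in P_{i+1}. Decrypting the received ciphertext:
P[1]: D(K, 06) = 7A; 7A ⊕ 08 = 72.
P[2]: D(K, 25) = 59; 59 ⊕ 06 = 5F.
P[3]: D(K, 30) = 4C; 4C ⊕ 25 = 69.
P[4]: D(K, B4) = C8; C8 ⊕ 30 = F8.
Blocks that differ from the original plaintext: P[1], P[2].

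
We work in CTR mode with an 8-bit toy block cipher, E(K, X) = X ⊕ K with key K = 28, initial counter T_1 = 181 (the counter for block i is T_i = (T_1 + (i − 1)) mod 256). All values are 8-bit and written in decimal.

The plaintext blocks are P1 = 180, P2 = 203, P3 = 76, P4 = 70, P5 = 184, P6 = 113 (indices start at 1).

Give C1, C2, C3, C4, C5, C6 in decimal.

C1 = 29, C2 = 97, C3 = 231, C4 = 226, C5 = 29, C6 = 215

CTR encryption: S_i = E(K, T_i) where T_i is the counter for block i; C_i = P_i ⊕ S_i.
C1: T = 181, S = E(K, T) = 169; 180 ⊕ 169 = 29.
C2: T = 182, S = E(K, T) = 170; 203 ⊕ 170 = 97.
C3: T = 183, S = E(K, T) = 171; 76 ⊕ 171 = 231.
C4: T = 184, S = E(K, T) = 164; 70 ⊕ 164 = 226.
C5: T = 185, S = E(K, T) = 165; 184 ⊕ 165 = 29.
C6: T = 186, S = E(K, T) = 166; 113 ⊕ 166 = 215.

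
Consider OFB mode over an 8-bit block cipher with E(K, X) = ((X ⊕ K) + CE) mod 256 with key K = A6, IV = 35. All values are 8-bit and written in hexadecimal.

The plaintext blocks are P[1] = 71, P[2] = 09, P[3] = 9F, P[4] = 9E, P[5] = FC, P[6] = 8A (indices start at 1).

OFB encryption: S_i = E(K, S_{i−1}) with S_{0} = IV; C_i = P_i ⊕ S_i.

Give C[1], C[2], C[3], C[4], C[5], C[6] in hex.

C[1]: S = E(K, 35) = 61; 71 ⊕ 61 = 10.
C[2]: S = E(K, 61) = 95; 09 ⊕ 95 = 9C.
C[3]: S = E(K, 95) = 01; 9F ⊕ 01 = 9E.
C[4]: S = E(K, 01) = 75; 9E ⊕ 75 = EB.
C[5]: S = E(K, 75) = A1; FC ⊕ A1 = 5D.
C[6]: S = E(K, A1) = D5; 8A ⊕ D5 = 5F.

C[1] = 10, C[2] = 9C, C[3] = 9E, C[4] = EB, C[5] = 5D, C[6] = 5F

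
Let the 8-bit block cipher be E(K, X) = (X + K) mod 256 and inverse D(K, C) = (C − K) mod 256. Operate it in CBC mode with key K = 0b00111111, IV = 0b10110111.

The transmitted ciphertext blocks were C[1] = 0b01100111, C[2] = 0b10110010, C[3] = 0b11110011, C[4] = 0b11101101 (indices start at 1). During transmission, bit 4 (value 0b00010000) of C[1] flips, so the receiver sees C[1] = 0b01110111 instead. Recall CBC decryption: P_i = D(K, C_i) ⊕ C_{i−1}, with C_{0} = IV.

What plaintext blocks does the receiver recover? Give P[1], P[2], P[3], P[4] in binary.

P[1] = 0b10001111, P[2] = 0b00000100, P[3] = 0b00000110, P[4] = 0b01011101

Only C[1] changed, to 0b01110111. In CBC, a change in C_i garbles P_i and flips the same bit in P_{i+1}. Decrypting the received ciphertext:
P[1]: D(K, 0b01110111) = 0b00111000; 0b00111000 ⊕ 0b10110111 = 0b10001111.
P[2]: D(K, 0b10110010) = 0b01110011; 0b01110011 ⊕ 0b01110111 = 0b00000100.
P[3]: D(K, 0b11110011) = 0b10110100; 0b10110100 ⊕ 0b10110010 = 0b00000110.
P[4]: D(K, 0b11101101) = 0b10101110; 0b10101110 ⊕ 0b11110011 = 0b01011101.
Blocks that differ from the original plaintext: P[1], P[2].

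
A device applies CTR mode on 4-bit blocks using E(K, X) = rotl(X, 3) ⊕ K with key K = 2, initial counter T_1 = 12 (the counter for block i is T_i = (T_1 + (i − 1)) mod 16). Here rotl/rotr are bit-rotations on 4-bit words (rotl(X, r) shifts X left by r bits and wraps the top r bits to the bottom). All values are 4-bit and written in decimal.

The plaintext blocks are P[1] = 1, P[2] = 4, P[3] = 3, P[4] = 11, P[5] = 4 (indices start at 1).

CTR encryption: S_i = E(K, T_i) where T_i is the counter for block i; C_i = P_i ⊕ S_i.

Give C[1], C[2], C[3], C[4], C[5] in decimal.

C[1]: T = 12, S = E(K, T) = 4; 1 ⊕ 4 = 5.
C[2]: T = 13, S = E(K, T) = 12; 4 ⊕ 12 = 8.
C[3]: T = 14, S = E(K, T) = 5; 3 ⊕ 5 = 6.
C[4]: T = 15, S = E(K, T) = 13; 11 ⊕ 13 = 6.
C[5]: T = 0, S = E(K, T) = 2; 4 ⊕ 2 = 6.

C[1] = 5, C[2] = 8, C[3] = 6, C[4] = 6, C[5] = 6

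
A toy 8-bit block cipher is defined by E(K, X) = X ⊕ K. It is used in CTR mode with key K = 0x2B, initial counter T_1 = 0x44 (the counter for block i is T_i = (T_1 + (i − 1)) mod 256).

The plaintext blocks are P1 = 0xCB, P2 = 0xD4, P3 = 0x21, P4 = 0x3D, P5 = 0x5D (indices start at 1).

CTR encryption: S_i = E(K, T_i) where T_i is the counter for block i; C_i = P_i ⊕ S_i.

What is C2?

C2 = 0xBA

C1: T = 0x44, S = E(K, T) = 0x6F; 0xCB ⊕ 0x6F = 0xA4.
C2: T = 0x45, S = E(K, T) = 0x6E; 0xD4 ⊕ 0x6E = 0xBA.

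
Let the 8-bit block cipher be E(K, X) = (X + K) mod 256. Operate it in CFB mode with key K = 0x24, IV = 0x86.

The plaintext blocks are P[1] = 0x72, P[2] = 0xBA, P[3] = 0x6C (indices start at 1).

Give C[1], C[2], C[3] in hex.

C[1] = 0xD8, C[2] = 0x46, C[3] = 0x06

CFB encryption: C_i = P_i ⊕ E(K, C_{i−1}), with C_{0} = IV.
C[1]: E(K, 0x86) = 0xAA; 0x72 ⊕ 0xAA = 0xD8.
C[2]: E(K, 0xD8) = 0xFC; 0xBA ⊕ 0xFC = 0x46.
C[3]: E(K, 0x46) = 0x6A; 0x6C ⊕ 0x6A = 0x06.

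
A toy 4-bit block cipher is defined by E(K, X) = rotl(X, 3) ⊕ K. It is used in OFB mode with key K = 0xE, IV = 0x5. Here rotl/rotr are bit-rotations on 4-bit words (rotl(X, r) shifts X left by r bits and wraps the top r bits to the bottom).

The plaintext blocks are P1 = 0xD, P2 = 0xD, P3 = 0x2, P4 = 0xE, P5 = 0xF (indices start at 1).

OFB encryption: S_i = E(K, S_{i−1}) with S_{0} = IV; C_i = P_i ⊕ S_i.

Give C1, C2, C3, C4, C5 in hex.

C1: S = E(K, 0x5) = 0x4; 0xD ⊕ 0x4 = 0x9.
C2: S = E(K, 0x4) = 0xC; 0xD ⊕ 0xC = 0x1.
C3: S = E(K, 0xC) = 0x8; 0x2 ⊕ 0x8 = 0xA.
C4: S = E(K, 0x8) = 0xA; 0xE ⊕ 0xA = 0x4.
C5: S = E(K, 0xA) = 0xB; 0xF ⊕ 0xB = 0x4.

C1 = 0x9, C2 = 0x1, C3 = 0xA, C4 = 0x4, C5 = 0x4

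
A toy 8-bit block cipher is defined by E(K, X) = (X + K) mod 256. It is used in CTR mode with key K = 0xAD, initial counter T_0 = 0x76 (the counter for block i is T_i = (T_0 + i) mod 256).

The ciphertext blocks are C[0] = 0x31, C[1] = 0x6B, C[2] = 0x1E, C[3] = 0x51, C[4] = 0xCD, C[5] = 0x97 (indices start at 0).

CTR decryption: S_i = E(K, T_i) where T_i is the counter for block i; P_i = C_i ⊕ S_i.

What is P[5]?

P[5] = 0xBF

P[5]: T = 0x7B, S = E(K, T) = 0x28; 0x97 ⊕ 0x28 = 0xBF.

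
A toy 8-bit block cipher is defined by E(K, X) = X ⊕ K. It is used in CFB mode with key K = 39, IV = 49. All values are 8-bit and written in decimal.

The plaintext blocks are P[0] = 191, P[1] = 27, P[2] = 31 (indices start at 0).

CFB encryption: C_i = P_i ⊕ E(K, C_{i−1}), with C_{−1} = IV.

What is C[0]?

C[0]: E(K, 49) = 22; 191 ⊕ 22 = 169.

C[0] = 169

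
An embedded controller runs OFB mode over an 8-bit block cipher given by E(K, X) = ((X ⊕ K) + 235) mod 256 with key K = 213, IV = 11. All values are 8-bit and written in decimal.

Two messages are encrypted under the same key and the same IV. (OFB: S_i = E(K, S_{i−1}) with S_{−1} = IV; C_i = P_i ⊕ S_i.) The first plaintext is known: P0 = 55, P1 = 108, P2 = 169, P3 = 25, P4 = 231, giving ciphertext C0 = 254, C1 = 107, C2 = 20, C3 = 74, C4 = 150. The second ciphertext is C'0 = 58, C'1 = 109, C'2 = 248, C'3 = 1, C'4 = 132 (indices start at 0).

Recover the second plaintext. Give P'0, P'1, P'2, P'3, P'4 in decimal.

In OFB with a reused IV, both messages share the same keystream S_i, so C_i ⊕ C'_i = P_i ⊕ P'_i and thus P'_i = P_i ⊕ C_i ⊕ C'_i.
P'0: 55 ⊕ 254 ⊕ 58 = 243.
P'1: 108 ⊕ 107 ⊕ 109 = 106.
P'2: 169 ⊕ 20 ⊕ 248 = 69.
P'3: 25 ⊕ 74 ⊕ 1 = 82.
P'4: 231 ⊕ 150 ⊕ 132 = 245.

P'0 = 243, P'1 = 106, P'2 = 69, P'3 = 82, P'4 = 245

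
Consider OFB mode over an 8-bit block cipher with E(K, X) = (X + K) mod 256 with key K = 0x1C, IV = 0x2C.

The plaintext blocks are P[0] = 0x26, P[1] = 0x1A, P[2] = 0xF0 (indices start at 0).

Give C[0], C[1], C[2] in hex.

OFB encryption: S_i = E(K, S_{i−1}) with S_{−1} = IV; C_i = P_i ⊕ S_i.
C[0]: S = E(K, 0x2C) = 0x48; 0x26 ⊕ 0x48 = 0x6E.
C[1]: S = E(K, 0x48) = 0x64; 0x1A ⊕ 0x64 = 0x7E.
C[2]: S = E(K, 0x64) = 0x80; 0xF0 ⊕ 0x80 = 0x70.

C[0] = 0x6E, C[1] = 0x7E, C[2] = 0x70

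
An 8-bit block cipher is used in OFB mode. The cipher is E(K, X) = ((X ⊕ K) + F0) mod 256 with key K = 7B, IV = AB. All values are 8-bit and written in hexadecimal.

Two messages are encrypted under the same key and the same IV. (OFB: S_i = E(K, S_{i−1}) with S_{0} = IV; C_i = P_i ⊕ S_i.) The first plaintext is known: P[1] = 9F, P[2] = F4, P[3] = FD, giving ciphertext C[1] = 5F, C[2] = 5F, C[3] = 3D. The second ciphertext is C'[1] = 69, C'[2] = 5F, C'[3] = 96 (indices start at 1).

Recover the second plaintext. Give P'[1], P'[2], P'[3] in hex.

In OFB with a reused IV, both messages share the same keystream S_i, so C_i ⊕ C'_i = P_i ⊕ P'_i and thus P'_i = P_i ⊕ C_i ⊕ C'_i.
P'[1]: 9F ⊕ 5F ⊕ 69 = A9.
P'[2]: F4 ⊕ 5F ⊕ 5F = F4.
P'[3]: FD ⊕ 3D ⊕ 96 = 56.

P'[1] = A9, P'[2] = F4, P'[3] = 56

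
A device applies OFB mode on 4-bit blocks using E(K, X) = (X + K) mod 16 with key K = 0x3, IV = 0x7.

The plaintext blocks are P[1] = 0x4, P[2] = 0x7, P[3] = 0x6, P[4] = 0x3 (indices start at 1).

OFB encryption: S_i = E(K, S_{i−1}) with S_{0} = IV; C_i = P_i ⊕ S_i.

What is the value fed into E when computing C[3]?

C[1]: S = E(K, 0x7) = 0xA; 0x4 ⊕ 0xA = 0xE.
C[2]: S = E(K, 0xA) = 0xD; 0x7 ⊕ 0xD = 0xA.
C[3]: S = E(K, 0xD) = 0x0; 0x6 ⊕ 0x0 = 0x6.
So the input to E for block [3] is 0xD.

0xD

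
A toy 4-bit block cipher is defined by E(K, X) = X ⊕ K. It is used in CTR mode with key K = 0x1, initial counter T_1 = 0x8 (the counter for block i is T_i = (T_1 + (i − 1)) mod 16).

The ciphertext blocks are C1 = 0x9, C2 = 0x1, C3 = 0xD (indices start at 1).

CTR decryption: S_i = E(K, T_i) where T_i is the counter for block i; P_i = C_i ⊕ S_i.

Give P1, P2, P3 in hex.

P1: T = 0x8, S = E(K, T) = 0x9; 0x9 ⊕ 0x9 = 0x0.
P2: T = 0x9, S = E(K, T) = 0x8; 0x1 ⊕ 0x8 = 0x9.
P3: T = 0xA, S = E(K, T) = 0xB; 0xD ⊕ 0xB = 0x6.

P1 = 0x0, P2 = 0x9, P3 = 0x6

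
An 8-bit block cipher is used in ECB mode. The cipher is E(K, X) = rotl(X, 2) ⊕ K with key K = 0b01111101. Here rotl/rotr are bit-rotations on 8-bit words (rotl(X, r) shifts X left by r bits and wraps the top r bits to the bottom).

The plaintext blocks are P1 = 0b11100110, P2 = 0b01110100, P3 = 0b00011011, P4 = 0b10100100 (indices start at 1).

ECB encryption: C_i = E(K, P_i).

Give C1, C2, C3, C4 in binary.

C1: E(K, 0b11100110) = 0b11100110.
C2: E(K, 0b01110100) = 0b10101100.
C3: E(K, 0b00011011) = 0b00010001.
C4: E(K, 0b10100100) = 0b11101111.

C1 = 0b11100110, C2 = 0b10101100, C3 = 0b00010001, C4 = 0b11101111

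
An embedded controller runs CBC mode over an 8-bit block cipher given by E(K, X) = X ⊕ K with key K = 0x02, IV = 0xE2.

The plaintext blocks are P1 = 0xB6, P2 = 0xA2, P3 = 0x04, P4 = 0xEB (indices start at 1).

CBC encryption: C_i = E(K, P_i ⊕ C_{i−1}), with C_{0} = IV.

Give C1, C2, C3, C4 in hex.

C1: P1 ⊕ 0xE2 = 0x54; E(K, 0x54) = 0x56.
C2: P2 ⊕ 0x56 = 0xF4; E(K, 0xF4) = 0xF6.
C3: P3 ⊕ 0xF6 = 0xF2; E(K, 0xF2) = 0xF0.
C4: P4 ⊕ 0xF0 = 0x1B; E(K, 0x1B) = 0x19.

C1 = 0x56, C2 = 0xF6, C3 = 0xF0, C4 = 0x19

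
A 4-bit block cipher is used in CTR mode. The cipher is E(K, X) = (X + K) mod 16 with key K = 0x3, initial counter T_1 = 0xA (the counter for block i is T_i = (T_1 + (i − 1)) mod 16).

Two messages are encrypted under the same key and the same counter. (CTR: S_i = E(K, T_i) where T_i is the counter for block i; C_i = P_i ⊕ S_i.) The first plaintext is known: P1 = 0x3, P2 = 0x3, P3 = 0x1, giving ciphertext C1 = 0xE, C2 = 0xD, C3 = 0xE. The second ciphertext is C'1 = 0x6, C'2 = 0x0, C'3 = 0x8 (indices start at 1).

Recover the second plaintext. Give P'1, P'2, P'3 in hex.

In CTR with a reused counter, both messages share the same keystream S_i, so C_i ⊕ C'_i = P_i ⊕ P'_i and thus P'_i = P_i ⊕ C_i ⊕ C'_i.
P'1: 0x3 ⊕ 0xE ⊕ 0x6 = 0xB.
P'2: 0x3 ⊕ 0xD ⊕ 0x0 = 0xE.
P'3: 0x1 ⊕ 0xE ⊕ 0x8 = 0x7.

P'1 = 0xB, P'2 = 0xE, P'3 = 0x7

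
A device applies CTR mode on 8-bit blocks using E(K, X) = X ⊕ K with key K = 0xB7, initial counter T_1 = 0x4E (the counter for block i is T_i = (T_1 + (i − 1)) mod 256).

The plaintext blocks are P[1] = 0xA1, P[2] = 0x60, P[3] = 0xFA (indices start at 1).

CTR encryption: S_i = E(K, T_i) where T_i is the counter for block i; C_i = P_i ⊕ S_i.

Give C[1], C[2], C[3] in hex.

C[1] = 0x58, C[2] = 0x98, C[3] = 0x1D

C[1]: T = 0x4E, S = E(K, T) = 0xF9; 0xA1 ⊕ 0xF9 = 0x58.
C[2]: T = 0x4F, S = E(K, T) = 0xF8; 0x60 ⊕ 0xF8 = 0x98.
C[3]: T = 0x50, S = E(K, T) = 0xE7; 0xFA ⊕ 0xE7 = 0x1D.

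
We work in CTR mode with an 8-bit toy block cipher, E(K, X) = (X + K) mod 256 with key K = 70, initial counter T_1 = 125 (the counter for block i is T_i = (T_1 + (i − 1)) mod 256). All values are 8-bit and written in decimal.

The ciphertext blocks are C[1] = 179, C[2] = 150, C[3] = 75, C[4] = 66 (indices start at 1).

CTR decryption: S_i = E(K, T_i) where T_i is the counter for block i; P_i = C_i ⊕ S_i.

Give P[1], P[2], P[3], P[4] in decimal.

P[1] = 112, P[2] = 82, P[3] = 142, P[4] = 132

P[1]: T = 125, S = E(K, T) = 195; 179 ⊕ 195 = 112.
P[2]: T = 126, S = E(K, T) = 196; 150 ⊕ 196 = 82.
P[3]: T = 127, S = E(K, T) = 197; 75 ⊕ 197 = 142.
P[4]: T = 128, S = E(K, T) = 198; 66 ⊕ 198 = 132.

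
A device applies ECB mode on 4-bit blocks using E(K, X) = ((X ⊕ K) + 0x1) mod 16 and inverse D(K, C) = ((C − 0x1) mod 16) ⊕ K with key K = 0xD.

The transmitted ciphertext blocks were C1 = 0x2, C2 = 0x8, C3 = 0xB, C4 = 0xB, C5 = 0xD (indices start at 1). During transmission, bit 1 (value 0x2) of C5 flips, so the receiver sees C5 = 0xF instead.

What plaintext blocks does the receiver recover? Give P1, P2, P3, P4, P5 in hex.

ECB decryption: P_i = D(K, C_i).
Only C5 changed, to 0xF. In ECB, a change in C_i affects only P_i. Decrypting the received ciphertext:
P1: D(K, 0x2) = 0xC.
P2: D(K, 0x8) = 0xA.
P3: D(K, 0xB) = 0x7.
P4: D(K, 0xB) = 0x7.
P5: D(K, 0xF) = 0x3.
Blocks that differ from the original plaintext: P5.

P1 = 0xC, P2 = 0xA, P3 = 0x7, P4 = 0x7, P5 = 0x3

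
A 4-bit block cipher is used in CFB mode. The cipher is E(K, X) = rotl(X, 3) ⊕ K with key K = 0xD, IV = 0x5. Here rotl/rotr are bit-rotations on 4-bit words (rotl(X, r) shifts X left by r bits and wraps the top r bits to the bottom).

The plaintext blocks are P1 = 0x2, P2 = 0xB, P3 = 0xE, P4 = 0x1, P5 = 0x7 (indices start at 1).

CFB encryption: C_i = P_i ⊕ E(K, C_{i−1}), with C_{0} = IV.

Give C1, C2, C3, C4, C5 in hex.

C1: E(K, 0x5) = 0x7; 0x2 ⊕ 0x7 = 0x5.
C2: E(K, 0x5) = 0x7; 0xB ⊕ 0x7 = 0xC.
C3: E(K, 0xC) = 0xB; 0xE ⊕ 0xB = 0x5.
C4: E(K, 0x5) = 0x7; 0x1 ⊕ 0x7 = 0x6.
C5: E(K, 0x6) = 0xE; 0x7 ⊕ 0xE = 0x9.

C1 = 0x5, C2 = 0xC, C3 = 0x5, C4 = 0x6, C5 = 0x9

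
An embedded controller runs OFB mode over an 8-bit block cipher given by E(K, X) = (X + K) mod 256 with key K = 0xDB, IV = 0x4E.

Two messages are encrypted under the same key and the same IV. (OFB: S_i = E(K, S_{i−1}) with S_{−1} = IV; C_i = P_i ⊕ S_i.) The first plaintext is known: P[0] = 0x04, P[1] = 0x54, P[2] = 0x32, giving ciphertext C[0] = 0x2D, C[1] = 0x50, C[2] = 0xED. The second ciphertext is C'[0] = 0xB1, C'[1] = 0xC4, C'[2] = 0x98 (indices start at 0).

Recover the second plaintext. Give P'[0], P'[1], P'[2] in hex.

P'[0] = 0x98, P'[1] = 0xC0, P'[2] = 0x47

In OFB with a reused IV, both messages share the same keystream S_i, so C_i ⊕ C'_i = P_i ⊕ P'_i and thus P'_i = P_i ⊕ C_i ⊕ C'_i.
P'[0]: 0x04 ⊕ 0x2D ⊕ 0xB1 = 0x98.
P'[1]: 0x54 ⊕ 0x50 ⊕ 0xC4 = 0xC0.
P'[2]: 0x32 ⊕ 0xED ⊕ 0x98 = 0x47.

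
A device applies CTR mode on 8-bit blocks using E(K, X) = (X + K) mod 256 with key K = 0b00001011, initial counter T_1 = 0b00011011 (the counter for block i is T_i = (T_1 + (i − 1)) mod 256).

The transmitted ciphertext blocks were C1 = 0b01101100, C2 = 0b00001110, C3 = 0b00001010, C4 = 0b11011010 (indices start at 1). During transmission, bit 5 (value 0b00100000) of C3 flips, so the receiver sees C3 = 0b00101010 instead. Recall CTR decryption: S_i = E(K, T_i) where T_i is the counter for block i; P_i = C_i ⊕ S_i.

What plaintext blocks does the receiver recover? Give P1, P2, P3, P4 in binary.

Only C3 changed, to 0b00101010. In CTR, a change in C_i flips the same bit in P_i only; the keystream is unaffected. Decrypting the received ciphertext:
P1: T = 0b00011011, S = E(K, T) = 0b00100110; 0b01101100 ⊕ 0b00100110 = 0b01001010.
P2: T = 0b00011100, S = E(K, T) = 0b00100111; 0b00001110 ⊕ 0b00100111 = 0b00101001.
P3: T = 0b00011101, S = E(K, T) = 0b00101000; 0b00101010 ⊕ 0b00101000 = 0b00000010.
P4: T = 0b00011110, S = E(K, T) = 0b00101001; 0b11011010 ⊕ 0b00101001 = 0b11110011.
Blocks that differ from the original plaintext: P3.

P1 = 0b01001010, P2 = 0b00101001, P3 = 0b00000010, P4 = 0b11110011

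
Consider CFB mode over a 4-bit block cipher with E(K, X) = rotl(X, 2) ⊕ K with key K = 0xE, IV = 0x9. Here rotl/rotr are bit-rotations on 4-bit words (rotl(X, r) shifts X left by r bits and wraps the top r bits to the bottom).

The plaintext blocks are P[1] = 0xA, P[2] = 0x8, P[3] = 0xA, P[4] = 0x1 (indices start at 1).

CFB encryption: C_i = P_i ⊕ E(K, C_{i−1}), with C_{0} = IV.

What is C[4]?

C[4] = 0x0

C[1]: E(K, 0x9) = 0x8; 0xA ⊕ 0x8 = 0x2.
C[2]: E(K, 0x2) = 0x6; 0x8 ⊕ 0x6 = 0xE.
C[3]: E(K, 0xE) = 0x5; 0xA ⊕ 0x5 = 0xF.
C[4]: E(K, 0xF) = 0x1; 0x1 ⊕ 0x1 = 0x0.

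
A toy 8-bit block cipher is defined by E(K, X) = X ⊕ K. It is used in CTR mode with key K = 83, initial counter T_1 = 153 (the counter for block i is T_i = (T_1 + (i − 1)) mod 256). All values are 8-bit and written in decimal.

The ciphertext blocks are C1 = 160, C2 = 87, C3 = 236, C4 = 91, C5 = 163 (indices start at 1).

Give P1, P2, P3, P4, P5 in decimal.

CTR decryption: S_i = E(K, T_i) where T_i is the counter for block i; P_i = C_i ⊕ S_i.
P1: T = 153, S = E(K, T) = 202; 160 ⊕ 202 = 106.
P2: T = 154, S = E(K, T) = 201; 87 ⊕ 201 = 158.
P3: T = 155, S = E(K, T) = 200; 236 ⊕ 200 = 36.
P4: T = 156, S = E(K, T) = 207; 91 ⊕ 207 = 148.
P5: T = 157, S = E(K, T) = 206; 163 ⊕ 206 = 109.

P1 = 106, P2 = 158, P3 = 36, P4 = 148, P5 = 109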